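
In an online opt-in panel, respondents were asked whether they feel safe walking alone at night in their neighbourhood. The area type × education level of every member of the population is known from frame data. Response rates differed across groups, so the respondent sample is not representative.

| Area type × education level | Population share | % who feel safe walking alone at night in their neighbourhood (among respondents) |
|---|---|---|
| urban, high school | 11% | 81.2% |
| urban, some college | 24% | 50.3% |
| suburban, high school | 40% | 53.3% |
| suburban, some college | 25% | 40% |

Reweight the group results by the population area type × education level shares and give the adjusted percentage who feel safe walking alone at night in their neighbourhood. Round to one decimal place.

52.3%

Post-stratification weights by population share, not respondent share:
  urban, high school: 0.11 × 81.2 = 8.932
  urban, some college: 0.24 × 50.3 = 12.072
  suburban, high school: 0.4 × 53.3 = 21.32
  suburban, some college: 0.25 × 40 = 10
Post-stratified estimate = 52.324 → 52.3%.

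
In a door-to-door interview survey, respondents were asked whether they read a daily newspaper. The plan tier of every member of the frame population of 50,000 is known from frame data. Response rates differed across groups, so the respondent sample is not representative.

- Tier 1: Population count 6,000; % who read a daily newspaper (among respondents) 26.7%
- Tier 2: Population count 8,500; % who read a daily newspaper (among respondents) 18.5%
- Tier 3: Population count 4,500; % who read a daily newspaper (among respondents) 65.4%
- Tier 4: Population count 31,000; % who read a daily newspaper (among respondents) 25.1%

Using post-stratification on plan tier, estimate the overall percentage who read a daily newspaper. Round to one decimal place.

Post-stratification weights by population share, not respondent share:
  Tier 1: (6,000/50,000) × 26.7 = 3.204
  Tier 2: (8,500/50,000) × 18.5 = 3.145
  Tier 3: (4,500/50,000) × 65.4 = 5.886
  Tier 4: (31,000/50,000) × 25.1 = 15.562
Post-stratified estimate = 27.797 → 27.8%.

27.8%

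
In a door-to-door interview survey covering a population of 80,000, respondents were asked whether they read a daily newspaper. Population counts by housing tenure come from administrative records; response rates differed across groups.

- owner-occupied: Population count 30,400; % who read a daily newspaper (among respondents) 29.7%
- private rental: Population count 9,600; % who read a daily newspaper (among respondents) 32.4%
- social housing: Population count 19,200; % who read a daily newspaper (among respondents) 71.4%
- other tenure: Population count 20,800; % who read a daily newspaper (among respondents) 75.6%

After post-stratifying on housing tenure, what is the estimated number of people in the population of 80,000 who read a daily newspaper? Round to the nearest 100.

Each cell contributes its population count × the respondent rate:
  owner-occupied: 30,400 × 29.7% = 9028.8
  private rental: 9,600 × 32.4% = 3110.4
  social housing: 19,200 × 71.4% = 13708.8
  other tenure: 20,800 × 75.6% = 15724.8
Estimated total = 41572.8 → 41,600.

41,600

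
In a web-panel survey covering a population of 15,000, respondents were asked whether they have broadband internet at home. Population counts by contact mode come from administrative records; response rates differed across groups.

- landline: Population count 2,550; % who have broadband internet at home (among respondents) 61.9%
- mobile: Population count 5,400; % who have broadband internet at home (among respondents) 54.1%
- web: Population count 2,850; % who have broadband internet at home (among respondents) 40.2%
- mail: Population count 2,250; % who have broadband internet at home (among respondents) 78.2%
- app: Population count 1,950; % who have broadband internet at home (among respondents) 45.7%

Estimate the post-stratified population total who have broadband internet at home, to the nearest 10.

8,300

Each cell contributes its population count × the respondent rate:
  landline: 2,550 × 61.9% = 1578.45
  mobile: 5,400 × 54.1% = 2921.4
  web: 2,850 × 40.2% = 1145.7
  mail: 2,250 × 78.2% = 1759.5
  app: 1,950 × 45.7% = 891.15
Estimated total = 8296.2 → 8,300.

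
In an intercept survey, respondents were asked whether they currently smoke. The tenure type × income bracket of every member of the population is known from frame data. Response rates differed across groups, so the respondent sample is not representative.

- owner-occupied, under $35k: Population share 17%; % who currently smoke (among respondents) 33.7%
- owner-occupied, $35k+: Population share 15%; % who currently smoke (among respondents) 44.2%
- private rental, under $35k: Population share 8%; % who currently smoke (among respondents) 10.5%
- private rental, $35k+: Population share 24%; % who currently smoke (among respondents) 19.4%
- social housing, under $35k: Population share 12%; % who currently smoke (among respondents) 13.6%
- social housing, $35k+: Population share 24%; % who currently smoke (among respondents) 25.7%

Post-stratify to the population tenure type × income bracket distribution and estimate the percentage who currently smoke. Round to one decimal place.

25.7%

Post-stratification weights by population share, not respondent share:
  owner-occupied, under $35k: 0.17 × 33.7 = 5.729
  owner-occupied, $35k+: 0.15 × 44.2 = 6.63
  private rental, under $35k: 0.08 × 10.5 = 0.84
  private rental, $35k+: 0.24 × 19.4 = 4.656
  social housing, under $35k: 0.12 × 13.6 = 1.632
  social housing, $35k+: 0.24 × 25.7 = 6.168
Post-stratified estimate = 25.655 → 25.7%.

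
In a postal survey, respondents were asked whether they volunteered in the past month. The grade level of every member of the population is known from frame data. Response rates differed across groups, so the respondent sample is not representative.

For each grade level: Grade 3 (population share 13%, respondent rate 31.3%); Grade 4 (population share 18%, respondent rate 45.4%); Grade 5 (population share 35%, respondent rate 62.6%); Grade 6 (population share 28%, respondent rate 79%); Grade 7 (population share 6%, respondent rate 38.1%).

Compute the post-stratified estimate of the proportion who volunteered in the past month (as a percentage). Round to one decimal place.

58.6%

Each cell contributes population-share × respondent value:
  Grade 3: 0.13 × 31.3 = 4.069
  Grade 4: 0.18 × 45.4 = 8.172
  Grade 5: 0.35 × 62.6 = 21.91
  Grade 6: 0.28 × 79 = 22.12
  Grade 7: 0.06 × 38.1 = 2.286
Post-stratified estimate = 58.557 → 58.6%.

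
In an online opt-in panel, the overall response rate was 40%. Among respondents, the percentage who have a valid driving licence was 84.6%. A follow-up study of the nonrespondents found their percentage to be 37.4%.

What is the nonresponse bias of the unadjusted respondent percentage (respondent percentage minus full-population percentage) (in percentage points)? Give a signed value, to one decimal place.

+28.3 percentage points

Nonresponse fraction = 1 − 0.4 = 0.6.
Bias = (nonresponse fraction) × (respondent percentage − nonrespondent percentage)
     = 0.6 × (84.6 − 37.4) = 0.6 × 47.2 = 28.32.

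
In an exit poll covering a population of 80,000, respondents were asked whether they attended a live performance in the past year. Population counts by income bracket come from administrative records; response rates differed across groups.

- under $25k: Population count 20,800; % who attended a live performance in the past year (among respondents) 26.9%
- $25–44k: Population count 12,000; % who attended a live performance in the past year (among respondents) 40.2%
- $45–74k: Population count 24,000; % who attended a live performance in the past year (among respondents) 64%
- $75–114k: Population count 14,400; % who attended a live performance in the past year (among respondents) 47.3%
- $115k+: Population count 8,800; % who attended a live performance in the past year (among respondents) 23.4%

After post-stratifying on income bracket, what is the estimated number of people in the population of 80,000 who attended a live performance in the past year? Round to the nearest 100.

34,600

Each cell contributes its population count × the respondent rate:
  under $25k: 20,800 × 26.9% = 5595.2
  $25–44k: 12,000 × 40.2% = 4824
  $45–74k: 24,000 × 64% = 15,360
  $75–114k: 14,400 × 47.3% = 6811.2
  $115k+: 8,800 × 23.4% = 2059.2
Estimated total = 34649.6 → 34,600.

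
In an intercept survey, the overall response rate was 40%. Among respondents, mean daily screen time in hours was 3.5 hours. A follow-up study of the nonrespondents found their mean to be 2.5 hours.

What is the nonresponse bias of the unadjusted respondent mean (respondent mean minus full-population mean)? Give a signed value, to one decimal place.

+0.6

Nonresponse fraction = 1 − 0.4 = 0.6.
Bias = (nonresponse fraction) × (respondent mean − nonrespondent mean)
     = 0.6 × (3.5 − 2.5) = 0.6 × 1 = 0.6.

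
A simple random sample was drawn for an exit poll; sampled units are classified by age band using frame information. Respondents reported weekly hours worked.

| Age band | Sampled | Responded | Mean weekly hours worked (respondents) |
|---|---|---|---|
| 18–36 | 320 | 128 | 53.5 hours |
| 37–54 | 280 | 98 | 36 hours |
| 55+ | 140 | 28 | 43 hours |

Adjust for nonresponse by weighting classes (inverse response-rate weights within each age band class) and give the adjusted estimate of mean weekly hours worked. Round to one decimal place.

Class response rates: 18–36 128/320 = 40%, 37–54 98/280 = 35%, 55+ 28/140 = 20%.
Weighting each respondent by the inverse class response rate inflates each class back to its sampled size, so the class weight is n_sampled:
  18–36: 320 × 53.5 = 17,120
  37–54: 280 × 36 = 10,080
  55+: 140 × 43 = 6020
Adjusted estimate = 33,220 / 740 = 44.8919 → 44.9.

44.9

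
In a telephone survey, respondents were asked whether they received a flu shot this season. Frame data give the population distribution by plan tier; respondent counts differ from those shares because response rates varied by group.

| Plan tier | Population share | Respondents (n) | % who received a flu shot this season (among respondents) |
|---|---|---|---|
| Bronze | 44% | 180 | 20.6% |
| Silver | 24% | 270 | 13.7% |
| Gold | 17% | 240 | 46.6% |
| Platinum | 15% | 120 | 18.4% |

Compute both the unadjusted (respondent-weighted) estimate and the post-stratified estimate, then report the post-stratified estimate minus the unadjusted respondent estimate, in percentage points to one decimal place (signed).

-2.6 percentage points

Naive respondent-only estimate (weights = respondent counts):
  (180/810)×20.6 + (270/810)×13.7 + (240/810)×46.6 + (120/810)×18.4 = 25.6778%
Post-stratified estimate weights by population shares:
  0.44×20.6 + 0.24×13.7 + 0.17×46.6 + 0.15×18.4 = 23.034%
Difference = 23.034 − 25.6778 = -2.6438 pp.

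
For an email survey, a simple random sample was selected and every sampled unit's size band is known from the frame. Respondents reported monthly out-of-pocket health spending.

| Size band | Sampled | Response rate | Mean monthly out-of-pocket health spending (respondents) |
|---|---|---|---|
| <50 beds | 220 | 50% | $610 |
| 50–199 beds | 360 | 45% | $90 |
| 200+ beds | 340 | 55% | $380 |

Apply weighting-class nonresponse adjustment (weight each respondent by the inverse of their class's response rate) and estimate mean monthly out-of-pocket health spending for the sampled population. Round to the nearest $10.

Weighting each respondent by the inverse class response rate inflates each class back to its sampled size, so the class weight is n_sampled:
  <50 beds: 220 × 610 = 134,200
  50–199 beds: 360 × 90 = 32,400
  200+ beds: 340 × 380 = 129,200
Adjusted estimate = 295,800 / 920 = 321.522 → $320.

$320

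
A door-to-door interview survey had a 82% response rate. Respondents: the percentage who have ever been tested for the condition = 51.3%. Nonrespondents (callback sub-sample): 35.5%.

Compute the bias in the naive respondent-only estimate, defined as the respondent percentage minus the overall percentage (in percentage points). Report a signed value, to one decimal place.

Nonresponse fraction = 1 − 0.82 = 0.18.
Bias = (nonresponse fraction) × (respondent percentage − nonrespondent percentage)
     = 0.18 × (51.3 − 35.5) = 0.18 × 15.8 = 2.844.

+2.8 percentage points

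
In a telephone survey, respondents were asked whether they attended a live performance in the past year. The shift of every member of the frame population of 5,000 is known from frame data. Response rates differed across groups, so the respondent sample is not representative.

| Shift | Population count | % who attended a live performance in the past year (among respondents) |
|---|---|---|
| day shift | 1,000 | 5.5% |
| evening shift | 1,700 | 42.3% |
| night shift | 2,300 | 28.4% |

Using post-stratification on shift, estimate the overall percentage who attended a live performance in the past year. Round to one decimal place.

28.5%

Weight each group's respondent value by its population share:
  day shift: (1,000/5,000) × 5.5 = 1.1
  evening shift: (1,700/5,000) × 42.3 = 14.382
  night shift: (2,300/5,000) × 28.4 = 13.064
Post-stratified estimate = 28.546 → 28.5%.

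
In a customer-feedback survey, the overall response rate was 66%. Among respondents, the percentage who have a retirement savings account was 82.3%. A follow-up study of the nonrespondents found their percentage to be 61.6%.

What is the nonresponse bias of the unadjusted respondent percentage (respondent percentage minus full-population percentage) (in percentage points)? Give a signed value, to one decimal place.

+7.0 percentage points

Nonresponse fraction = 1 − 0.66 = 0.34.
Bias = (nonresponse fraction) × (respondent percentage − nonrespondent percentage)
     = 0.34 × (82.3 − 61.6) = 0.34 × 20.7 = 7.038.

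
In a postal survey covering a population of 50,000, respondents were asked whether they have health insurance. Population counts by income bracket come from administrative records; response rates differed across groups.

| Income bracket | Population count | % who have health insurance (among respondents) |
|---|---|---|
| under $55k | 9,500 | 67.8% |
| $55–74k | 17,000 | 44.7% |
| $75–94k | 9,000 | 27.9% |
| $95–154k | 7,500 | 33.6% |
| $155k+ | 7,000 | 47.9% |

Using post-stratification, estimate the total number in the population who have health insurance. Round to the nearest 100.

22,400

Each cell contributes its population count × the respondent rate:
  under $55k: 9,500 × 67.8% = 6441
  $55–74k: 17,000 × 44.7% = 7599
  $75–94k: 9,000 × 27.9% = 2511
  $95–154k: 7,500 × 33.6% = 2520
  $155k+: 7,000 × 47.9% = 3353
Estimated total = 22,424 → 22,400.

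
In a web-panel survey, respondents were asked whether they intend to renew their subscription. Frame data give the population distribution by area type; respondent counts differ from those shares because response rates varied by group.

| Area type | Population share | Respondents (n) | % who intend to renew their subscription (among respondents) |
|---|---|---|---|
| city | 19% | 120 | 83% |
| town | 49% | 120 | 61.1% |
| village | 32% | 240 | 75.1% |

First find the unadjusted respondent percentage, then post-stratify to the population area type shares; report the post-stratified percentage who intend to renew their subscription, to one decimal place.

69.7%

Unadjusted (pooled respondent) estimate weights by respondent counts:
  (120/480)×83 + (120/480)×61.1 + (240/480)×75.1 = 73.575%
Reweighting by population area type shares:
  0.19×83 + 0.49×61.1 + 0.32×75.1 = 69.741%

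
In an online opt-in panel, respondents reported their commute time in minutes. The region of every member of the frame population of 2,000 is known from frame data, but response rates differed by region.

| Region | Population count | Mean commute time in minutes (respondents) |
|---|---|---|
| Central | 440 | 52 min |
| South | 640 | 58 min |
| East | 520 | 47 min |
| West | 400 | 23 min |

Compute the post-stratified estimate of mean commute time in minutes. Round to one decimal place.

46.8

Post-stratification weights by population share, not respondent share:
  Central: (440/2,000) × 52 = 11.44
  South: (640/2,000) × 58 = 18.56
  East: (520/2,000) × 47 = 12.22
  West: (400/2,000) × 23 = 4.6
Post-stratified estimate = 46.82 → 46.8.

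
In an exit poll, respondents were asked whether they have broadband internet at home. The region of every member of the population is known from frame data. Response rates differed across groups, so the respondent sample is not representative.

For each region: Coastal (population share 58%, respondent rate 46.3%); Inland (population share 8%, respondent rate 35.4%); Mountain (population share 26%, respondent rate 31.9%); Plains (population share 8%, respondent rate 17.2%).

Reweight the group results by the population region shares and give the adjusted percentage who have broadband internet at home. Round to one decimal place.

39.4%

Reweight to the known region distribution:
  Coastal: 0.58 × 46.3 = 26.854
  Inland: 0.08 × 35.4 = 2.832
  Mountain: 0.26 × 31.9 = 8.294
  Plains: 0.08 × 17.2 = 1.376
Post-stratified estimate = 39.356 → 39.4%.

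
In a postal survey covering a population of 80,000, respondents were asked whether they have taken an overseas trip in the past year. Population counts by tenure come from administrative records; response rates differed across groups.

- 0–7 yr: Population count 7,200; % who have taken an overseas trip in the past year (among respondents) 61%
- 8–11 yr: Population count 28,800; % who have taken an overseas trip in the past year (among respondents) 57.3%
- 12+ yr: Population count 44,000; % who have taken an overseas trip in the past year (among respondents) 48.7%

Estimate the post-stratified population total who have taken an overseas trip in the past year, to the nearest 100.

42,300

Estimated count per cell = population count × respondent percentage:
  0–7 yr: 7,200 × 61% = 4392
  8–11 yr: 28,800 × 57.3% = 16502.4
  12+ yr: 44,000 × 48.7% = 21,428
Estimated total = 42322.4 → 42,300.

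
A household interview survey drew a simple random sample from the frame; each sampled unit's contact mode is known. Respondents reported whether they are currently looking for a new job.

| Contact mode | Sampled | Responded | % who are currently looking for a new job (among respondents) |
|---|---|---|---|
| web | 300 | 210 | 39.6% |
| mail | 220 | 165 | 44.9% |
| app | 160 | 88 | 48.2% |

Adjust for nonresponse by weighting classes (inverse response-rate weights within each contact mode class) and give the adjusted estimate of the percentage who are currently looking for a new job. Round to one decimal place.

Response rates by class: web 210/300 = 70%, mail 165/220 = 75%, app 88/160 = 55%.
With weight = n_sampled/n_responded per class, the weighted class total is n_sampled:
  web: 300 × 39.6 = 11,880
  mail: 220 × 44.9 = 9878
  app: 160 × 48.2 = 7712
Adjusted estimate = 29,470 / 680 = 43.3382 → 43.3%.

43.3%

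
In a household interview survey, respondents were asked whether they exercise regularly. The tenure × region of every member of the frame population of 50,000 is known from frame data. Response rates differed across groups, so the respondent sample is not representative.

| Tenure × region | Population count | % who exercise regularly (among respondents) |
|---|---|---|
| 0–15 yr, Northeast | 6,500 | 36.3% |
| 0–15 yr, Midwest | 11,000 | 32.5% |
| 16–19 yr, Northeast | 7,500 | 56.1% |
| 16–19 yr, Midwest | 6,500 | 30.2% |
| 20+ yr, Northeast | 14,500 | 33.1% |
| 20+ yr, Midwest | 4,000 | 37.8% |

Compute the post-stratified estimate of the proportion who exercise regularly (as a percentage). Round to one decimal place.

36.8%

Each cell contributes population-share × respondent value:
  0–15 yr, Northeast: (6,500/50,000) × 36.3 = 4.719
  0–15 yr, Midwest: (11,000/50,000) × 32.5 = 7.15
  16–19 yr, Northeast: (7,500/50,000) × 56.1 = 8.415
  16–19 yr, Midwest: (6,500/50,000) × 30.2 = 3.926
  20+ yr, Northeast: (14,500/50,000) × 33.1 = 9.599
  20+ yr, Midwest: (4,000/50,000) × 37.8 = 3.024
Post-stratified estimate = 36.833 → 36.8%.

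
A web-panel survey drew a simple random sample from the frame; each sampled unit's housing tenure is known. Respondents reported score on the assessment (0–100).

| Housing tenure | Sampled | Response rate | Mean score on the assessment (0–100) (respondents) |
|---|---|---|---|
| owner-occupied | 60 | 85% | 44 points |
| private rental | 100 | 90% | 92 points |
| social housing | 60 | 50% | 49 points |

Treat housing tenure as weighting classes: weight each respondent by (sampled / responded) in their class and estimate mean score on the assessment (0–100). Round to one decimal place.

67.2

Each respondent's weight = sampled/responded in their class; summing within a class gives n_sampled, so:
  owner-occupied: 60 × 44 = 2640
  private rental: 100 × 92 = 9200
  social housing: 60 × 49 = 2940
Adjusted estimate = 14,780 / 220 = 67.1818 → 67.2.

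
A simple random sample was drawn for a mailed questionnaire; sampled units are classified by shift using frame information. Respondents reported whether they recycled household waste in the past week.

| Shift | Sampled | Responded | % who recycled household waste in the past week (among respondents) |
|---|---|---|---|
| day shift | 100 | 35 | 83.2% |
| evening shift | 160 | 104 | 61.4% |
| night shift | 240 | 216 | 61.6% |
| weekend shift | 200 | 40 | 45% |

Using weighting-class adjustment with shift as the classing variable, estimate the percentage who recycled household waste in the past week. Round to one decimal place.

59.9%

Class response rates: day shift 35/100 = 35%, evening shift 104/160 = 65%, night shift 216/240 = 90%, weekend shift 40/200 = 20%.
Each respondent's weight = sampled/responded in their class; summing within a class gives n_sampled, so:
  day shift: 100 × 83.2 = 8320
  evening shift: 160 × 61.4 = 9824
  night shift: 240 × 61.6 = 14,784
  weekend shift: 200 × 45 = 9000
Adjusted estimate = 41,928 / 700 = 59.8971 → 59.9%.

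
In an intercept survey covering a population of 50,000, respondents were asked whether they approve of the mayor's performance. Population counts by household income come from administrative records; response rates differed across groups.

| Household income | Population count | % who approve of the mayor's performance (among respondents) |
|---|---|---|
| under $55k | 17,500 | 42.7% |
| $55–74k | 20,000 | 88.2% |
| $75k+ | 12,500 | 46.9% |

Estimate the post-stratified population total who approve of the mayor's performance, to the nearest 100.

31,000

Estimated count per cell = population count × respondent percentage:
  under $55k: 17,500 × 42.7% = 7472.5
  $55–74k: 20,000 × 88.2% = 17,640
  $75k+: 12,500 × 46.9% = 5862.5
Estimated total = 30,975 → 31,000.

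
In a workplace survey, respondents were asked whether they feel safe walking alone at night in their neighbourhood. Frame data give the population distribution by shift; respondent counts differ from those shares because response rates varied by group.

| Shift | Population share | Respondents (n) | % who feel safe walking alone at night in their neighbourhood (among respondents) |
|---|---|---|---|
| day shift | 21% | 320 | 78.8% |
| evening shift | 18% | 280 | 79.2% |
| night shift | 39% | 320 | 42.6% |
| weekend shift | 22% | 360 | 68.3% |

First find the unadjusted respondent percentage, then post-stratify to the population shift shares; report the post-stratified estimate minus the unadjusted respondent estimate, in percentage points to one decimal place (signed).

-4.4 percentage points

Without adjustment, the pooled respondent share is:
  (320/1280)×78.8 + (280/1280)×79.2 + (320/1280)×42.6 + (360/1280)×68.3 = 66.8844%
Post-stratifying to population shares instead:
  0.21×78.8 + 0.18×79.2 + 0.39×42.6 + 0.22×68.3 = 62.444%
Difference = 62.444 − 66.8844 = -4.4404 pp.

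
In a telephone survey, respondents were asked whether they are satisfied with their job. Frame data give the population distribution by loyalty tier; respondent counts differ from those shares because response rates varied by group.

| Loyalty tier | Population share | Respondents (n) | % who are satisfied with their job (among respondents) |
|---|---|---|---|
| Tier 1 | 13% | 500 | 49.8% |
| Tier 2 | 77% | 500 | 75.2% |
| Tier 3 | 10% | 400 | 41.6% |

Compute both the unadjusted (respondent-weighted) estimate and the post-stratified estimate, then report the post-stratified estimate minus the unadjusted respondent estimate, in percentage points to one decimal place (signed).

+12.0 percentage points

Without adjustment, the pooled respondent share is:
  (500/1400)×49.8 + (500/1400)×75.2 + (400/1400)×41.6 = 56.5286%
Post-stratifying to population shares instead:
  0.13×49.8 + 0.77×75.2 + 0.1×41.6 = 68.538%
Difference = 68.538 − 56.5286 = 12.0094 pp.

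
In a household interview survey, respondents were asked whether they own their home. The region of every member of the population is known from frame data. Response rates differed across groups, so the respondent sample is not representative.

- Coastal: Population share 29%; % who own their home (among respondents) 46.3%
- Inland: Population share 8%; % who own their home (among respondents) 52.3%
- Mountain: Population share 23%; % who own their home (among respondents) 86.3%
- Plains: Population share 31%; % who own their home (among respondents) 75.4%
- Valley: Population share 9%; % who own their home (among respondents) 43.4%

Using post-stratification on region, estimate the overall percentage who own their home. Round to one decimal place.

64.7%

Each cell contributes population-share × respondent value:
  Coastal: 0.29 × 46.3 = 13.427
  Inland: 0.08 × 52.3 = 4.184
  Mountain: 0.23 × 86.3 = 19.849
  Plains: 0.31 × 75.4 = 23.374
  Valley: 0.09 × 43.4 = 3.906
Post-stratified estimate = 64.74 → 64.7%.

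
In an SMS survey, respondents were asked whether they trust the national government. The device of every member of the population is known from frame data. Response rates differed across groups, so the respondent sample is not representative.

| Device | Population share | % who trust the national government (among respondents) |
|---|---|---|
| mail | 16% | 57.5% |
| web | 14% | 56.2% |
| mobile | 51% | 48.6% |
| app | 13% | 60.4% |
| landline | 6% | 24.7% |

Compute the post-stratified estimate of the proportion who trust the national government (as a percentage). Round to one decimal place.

51.2%

Each cell contributes population-share × respondent value:
  mail: 0.16 × 57.5 = 9.2
  web: 0.14 × 56.2 = 7.868
  mobile: 0.51 × 48.6 = 24.786
  app: 0.13 × 60.4 = 7.852
  landline: 0.06 × 24.7 = 1.482
Post-stratified estimate = 51.188 → 51.2%.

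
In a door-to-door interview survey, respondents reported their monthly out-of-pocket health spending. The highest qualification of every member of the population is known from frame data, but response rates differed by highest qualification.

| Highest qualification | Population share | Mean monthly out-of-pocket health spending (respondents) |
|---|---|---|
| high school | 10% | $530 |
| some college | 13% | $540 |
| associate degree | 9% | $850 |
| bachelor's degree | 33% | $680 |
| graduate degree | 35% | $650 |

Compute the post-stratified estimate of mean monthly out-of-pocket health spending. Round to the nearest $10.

Each cell contributes population-share × respondent value:
  high school: 0.1 × 530 = 53
  some college: 0.13 × 540 = 70.2
  associate degree: 0.09 × 850 = 76.5
  bachelor's degree: 0.33 × 680 = 224.4
  graduate degree: 0.35 × 650 = 227.5
Post-stratified estimate = 651.6 → $650.

$650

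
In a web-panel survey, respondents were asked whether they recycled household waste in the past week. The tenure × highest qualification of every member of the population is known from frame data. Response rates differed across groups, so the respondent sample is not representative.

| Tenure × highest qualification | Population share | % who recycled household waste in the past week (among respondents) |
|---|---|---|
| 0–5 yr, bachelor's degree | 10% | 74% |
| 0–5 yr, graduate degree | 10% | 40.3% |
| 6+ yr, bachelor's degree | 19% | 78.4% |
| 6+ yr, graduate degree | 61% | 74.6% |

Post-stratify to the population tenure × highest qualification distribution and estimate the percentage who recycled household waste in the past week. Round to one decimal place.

71.8%

Reweight to the known tenure × highest qualification distribution:
  0–5 yr, bachelor's degree: 0.1 × 74 = 7.4
  0–5 yr, graduate degree: 0.1 × 40.3 = 4.03
  6+ yr, bachelor's degree: 0.19 × 78.4 = 14.896
  6+ yr, graduate degree: 0.61 × 74.6 = 45.506
Post-stratified estimate = 71.832 → 71.8%.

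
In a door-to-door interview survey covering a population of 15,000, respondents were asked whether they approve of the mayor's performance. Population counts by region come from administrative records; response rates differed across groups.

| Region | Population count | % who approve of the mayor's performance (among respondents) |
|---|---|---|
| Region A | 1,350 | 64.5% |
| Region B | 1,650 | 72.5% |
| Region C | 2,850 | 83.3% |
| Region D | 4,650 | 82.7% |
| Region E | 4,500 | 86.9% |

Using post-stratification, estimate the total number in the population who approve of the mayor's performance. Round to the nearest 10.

12,200

Estimated count per cell = population count × respondent percentage:
  Region A: 1,350 × 64.5% = 870.75
  Region B: 1,650 × 72.5% = 1196.25
  Region C: 2,850 × 83.3% = 2374.05
  Region D: 4,650 × 82.7% = 3845.55
  Region E: 4,500 × 86.9% = 3910.5
Estimated total = 12197.1 → 12,200.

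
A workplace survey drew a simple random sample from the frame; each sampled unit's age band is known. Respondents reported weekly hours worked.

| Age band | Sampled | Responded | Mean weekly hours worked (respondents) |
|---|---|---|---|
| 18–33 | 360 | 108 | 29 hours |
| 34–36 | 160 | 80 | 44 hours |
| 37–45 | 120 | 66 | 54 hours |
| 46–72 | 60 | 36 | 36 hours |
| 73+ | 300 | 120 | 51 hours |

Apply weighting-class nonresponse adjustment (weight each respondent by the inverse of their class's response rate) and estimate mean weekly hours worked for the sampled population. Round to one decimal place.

41.4

Class response rates: 18–33 108/360 = 30%, 34–36 80/160 = 50%, 37–45 66/120 = 55%, 46–72 36/60 = 60%, 73+ 120/300 = 40%.
With weight = n_sampled/n_responded per class, the weighted class total is n_sampled:
  18–33: 360 × 29 = 10,440
  34–36: 160 × 44 = 7040
  37–45: 120 × 54 = 6480
  46–72: 60 × 36 = 2160
  73+: 300 × 51 = 15,300
Adjusted estimate = 41,420 / 1,000 = 41.42 → 41.4.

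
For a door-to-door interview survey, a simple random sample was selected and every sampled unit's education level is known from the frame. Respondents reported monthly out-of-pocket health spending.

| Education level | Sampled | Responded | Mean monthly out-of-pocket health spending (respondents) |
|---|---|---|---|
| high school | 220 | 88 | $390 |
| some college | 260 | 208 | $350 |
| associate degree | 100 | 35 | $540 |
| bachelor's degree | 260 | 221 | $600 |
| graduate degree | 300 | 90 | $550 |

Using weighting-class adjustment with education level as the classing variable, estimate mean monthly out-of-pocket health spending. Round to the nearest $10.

Response rates by class: high school 88/220 = 40%, some college 208/260 = 80%, associate degree 35/100 = 35%, bachelor's degree 221/260 = 85%, graduate degree 90/300 = 30%.
Weighting each respondent by the inverse class response rate inflates each class back to its sampled size, so the class weight is n_sampled:
  high school: 220 × 390 = 85,800
  some college: 260 × 350 = 91,000
  associate degree: 100 × 540 = 54,000
  bachelor's degree: 260 × 600 = 156,000
  graduate degree: 300 × 550 = 165,000
Adjusted estimate = 551,800 / 1,140 = 484.035 → $480.

$480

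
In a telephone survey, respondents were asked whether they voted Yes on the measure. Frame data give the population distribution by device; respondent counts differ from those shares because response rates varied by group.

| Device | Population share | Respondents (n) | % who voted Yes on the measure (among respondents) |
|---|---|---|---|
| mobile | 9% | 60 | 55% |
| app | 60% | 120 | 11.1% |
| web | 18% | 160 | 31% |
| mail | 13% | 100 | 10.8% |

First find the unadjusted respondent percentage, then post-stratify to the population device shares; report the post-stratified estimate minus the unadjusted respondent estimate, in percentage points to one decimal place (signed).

-5.7 percentage points

Unadjusted (pooled respondent) estimate weights by respondent counts:
  (60/440)×55 + (120/440)×11.1 + (160/440)×31 + (100/440)×10.8 = 24.2545%
Post-stratifying to population shares instead:
  0.09×55 + 0.6×11.1 + 0.18×31 + 0.13×10.8 = 18.594%
Difference = 18.594 − 24.2545 = -5.6605 pp.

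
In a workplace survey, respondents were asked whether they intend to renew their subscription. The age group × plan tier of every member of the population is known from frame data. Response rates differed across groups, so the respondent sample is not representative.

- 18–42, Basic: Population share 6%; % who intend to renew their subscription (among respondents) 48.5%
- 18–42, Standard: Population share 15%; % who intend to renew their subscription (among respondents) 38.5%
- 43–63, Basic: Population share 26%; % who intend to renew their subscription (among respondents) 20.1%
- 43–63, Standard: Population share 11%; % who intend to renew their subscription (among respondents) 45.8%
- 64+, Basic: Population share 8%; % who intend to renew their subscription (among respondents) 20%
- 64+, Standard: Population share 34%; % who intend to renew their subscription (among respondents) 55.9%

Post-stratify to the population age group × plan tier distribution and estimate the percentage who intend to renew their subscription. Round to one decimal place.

39.6%

Weight each group's respondent value by its population share:
  18–42, Basic: 0.06 × 48.5 = 2.91
  18–42, Standard: 0.15 × 38.5 = 5.775
  43–63, Basic: 0.26 × 20.1 = 5.226
  43–63, Standard: 0.11 × 45.8 = 5.038
  64+, Basic: 0.08 × 20 = 1.6
  64+, Standard: 0.34 × 55.9 = 19.006
Post-stratified estimate = 39.555 → 39.6%.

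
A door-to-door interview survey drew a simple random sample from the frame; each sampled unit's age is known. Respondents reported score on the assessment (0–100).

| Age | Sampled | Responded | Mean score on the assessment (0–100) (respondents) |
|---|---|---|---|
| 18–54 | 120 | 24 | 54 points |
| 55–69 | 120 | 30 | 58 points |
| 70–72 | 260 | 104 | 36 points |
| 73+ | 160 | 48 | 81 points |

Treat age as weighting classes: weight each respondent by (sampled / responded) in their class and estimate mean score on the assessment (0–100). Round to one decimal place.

54.2

Response rates by class: 18–54 24/120 = 20%, 55–69 30/120 = 25%, 70–72 104/260 = 40%, 73+ 48/160 = 30%.
Inverse-response-rate weighting restores each class to its sampled count, so class totals weight by n_sampled:
  18–54: 120 × 54 = 6480
  55–69: 120 × 58 = 6960
  70–72: 260 × 36 = 9360
  73+: 160 × 81 = 12,960
Adjusted estimate = 35,760 / 660 = 54.1818 → 54.2.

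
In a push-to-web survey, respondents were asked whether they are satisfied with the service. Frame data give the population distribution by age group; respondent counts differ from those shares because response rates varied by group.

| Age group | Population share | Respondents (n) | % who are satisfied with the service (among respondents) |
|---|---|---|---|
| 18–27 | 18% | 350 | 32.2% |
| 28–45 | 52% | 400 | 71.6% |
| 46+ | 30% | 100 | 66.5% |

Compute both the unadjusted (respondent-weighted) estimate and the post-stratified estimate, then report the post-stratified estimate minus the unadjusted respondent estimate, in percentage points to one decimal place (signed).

Without adjustment, the pooled respondent share is:
  (350/850)×32.2 + (400/850)×71.6 + (100/850)×66.5 = 54.7765%
Post-stratifying to population shares instead:
  0.18×32.2 + 0.52×71.6 + 0.3×66.5 = 62.978%
Difference = 62.978 − 54.7765 = 8.2015 pp.

+8.2 percentage points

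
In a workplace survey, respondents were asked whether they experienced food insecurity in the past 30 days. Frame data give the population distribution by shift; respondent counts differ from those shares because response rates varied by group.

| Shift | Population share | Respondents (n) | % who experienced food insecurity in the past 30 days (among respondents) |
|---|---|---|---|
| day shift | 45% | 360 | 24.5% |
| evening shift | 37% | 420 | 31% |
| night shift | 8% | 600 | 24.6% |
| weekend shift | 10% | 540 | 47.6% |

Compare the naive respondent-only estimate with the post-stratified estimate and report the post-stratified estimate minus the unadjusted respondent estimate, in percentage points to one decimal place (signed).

-3.2 percentage points

Unadjusted (pooled respondent) estimate weights by respondent counts:
  (360/1920)×24.5 + (420/1920)×31 + (600/1920)×24.6 + (540/1920)×47.6 = 32.45%
Post-stratifying to population shares instead:
  0.45×24.5 + 0.37×31 + 0.08×24.6 + 0.1×47.6 = 29.223%
Difference = 29.223 − 32.45 = -3.227 pp.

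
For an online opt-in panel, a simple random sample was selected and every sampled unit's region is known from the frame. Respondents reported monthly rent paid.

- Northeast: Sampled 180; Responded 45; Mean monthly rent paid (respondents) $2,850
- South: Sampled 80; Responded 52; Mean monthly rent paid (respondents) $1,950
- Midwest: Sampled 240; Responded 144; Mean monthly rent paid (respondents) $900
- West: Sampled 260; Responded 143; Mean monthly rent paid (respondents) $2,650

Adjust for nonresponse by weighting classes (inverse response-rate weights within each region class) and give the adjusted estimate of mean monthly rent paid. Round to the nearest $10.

$2,070

Class response rates: Northeast 45/180 = 25%, South 52/80 = 65%, Midwest 144/240 = 60%, West 143/260 = 55%.
Weighting each respondent by the inverse class response rate inflates each class back to its sampled size, so the class weight is n_sampled:
  Northeast: 180 × 2850 = 513,000
  South: 80 × 1950 = 156,000
  Midwest: 240 × 900 = 216,000
  West: 260 × 2650 = 689,000
Adjusted estimate = 1,574,000 / 760 = 2071.05 → $2,070.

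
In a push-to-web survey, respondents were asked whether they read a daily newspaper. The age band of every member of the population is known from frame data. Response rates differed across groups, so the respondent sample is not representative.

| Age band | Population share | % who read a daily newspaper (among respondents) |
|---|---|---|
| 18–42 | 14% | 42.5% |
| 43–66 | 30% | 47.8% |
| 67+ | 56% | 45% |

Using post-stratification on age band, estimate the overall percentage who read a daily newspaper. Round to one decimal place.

Reweight to the known age band distribution:
  18–42: 0.14 × 42.5 = 5.95
  43–66: 0.3 × 47.8 = 14.34
  67+: 0.56 × 45 = 25.2
Post-stratified estimate = 45.49 → 45.5%.

45.5%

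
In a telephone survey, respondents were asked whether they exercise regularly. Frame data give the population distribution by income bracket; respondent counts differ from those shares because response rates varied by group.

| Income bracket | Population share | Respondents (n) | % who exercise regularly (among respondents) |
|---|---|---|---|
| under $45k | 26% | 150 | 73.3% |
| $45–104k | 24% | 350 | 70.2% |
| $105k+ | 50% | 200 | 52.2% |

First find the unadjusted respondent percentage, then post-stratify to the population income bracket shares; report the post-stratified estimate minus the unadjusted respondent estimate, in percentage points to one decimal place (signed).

-3.7 percentage points

Naive respondent-only estimate (weights = respondent counts):
  (150/700)×73.3 + (350/700)×70.2 + (200/700)×52.2 = 65.7214%
Reweighting by population income bracket shares:
  0.26×73.3 + 0.24×70.2 + 0.5×52.2 = 62.006%
Difference = 62.006 − 65.7214 = -3.7154 pp.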